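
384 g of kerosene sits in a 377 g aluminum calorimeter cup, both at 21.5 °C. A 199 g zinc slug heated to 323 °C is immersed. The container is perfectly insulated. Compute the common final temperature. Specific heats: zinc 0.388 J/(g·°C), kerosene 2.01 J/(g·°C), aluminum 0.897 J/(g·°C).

Taking heat into each body as positive, Σ m c ΔT = 0:
199·0.388·(T − 323) + 384·2.01·(T − 21.5) + 377·0.897·(T − 21.5) = 0
(77.21 + 771.84 + 338.17) T = 77.21·323 + 771.84·21.5 + 338.17·21.5
T ≈ 41.11 °C

T_f ≈ 41.1 °C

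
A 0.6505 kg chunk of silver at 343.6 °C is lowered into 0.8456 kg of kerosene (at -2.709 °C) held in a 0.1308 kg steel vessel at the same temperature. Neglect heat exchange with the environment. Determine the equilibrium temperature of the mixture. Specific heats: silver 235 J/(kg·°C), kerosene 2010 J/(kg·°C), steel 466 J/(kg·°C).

Energy conservation, ΣQ = 0:
0.6505×235×(T − 343.6) + 0.8456×2010×(T − (-2.709)) + 0.1308×466×(T − (-2.709)) = 0
152.87(T − 343.6) + 1699.7(T − (-2.709)) + 60.95(T − (-2.709)) = 0
1913.5 T = 47756
T ≈ 24.96 °C

T_f ≈ 25.0 °C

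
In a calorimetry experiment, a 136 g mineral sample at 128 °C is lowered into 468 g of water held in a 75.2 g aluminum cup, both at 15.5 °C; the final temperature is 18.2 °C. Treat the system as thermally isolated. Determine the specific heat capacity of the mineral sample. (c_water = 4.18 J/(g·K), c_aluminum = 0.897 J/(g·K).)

c ≈ 0.366 J/(g·K)

Conservation of energy gives ΣQ = 0:
136×c×(18.2 − 128) + 468×4.18×(18.2 − 15.5) + 75.2×0.897×(18.2 − 15.5) = 0
-14933 c = -5464
c = -5464/-14933 ≈ 0.3659 J/(g·K)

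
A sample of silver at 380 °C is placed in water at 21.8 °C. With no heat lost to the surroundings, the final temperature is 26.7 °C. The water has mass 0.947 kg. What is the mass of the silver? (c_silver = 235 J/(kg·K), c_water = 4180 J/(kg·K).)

m ≈ 0.234 kg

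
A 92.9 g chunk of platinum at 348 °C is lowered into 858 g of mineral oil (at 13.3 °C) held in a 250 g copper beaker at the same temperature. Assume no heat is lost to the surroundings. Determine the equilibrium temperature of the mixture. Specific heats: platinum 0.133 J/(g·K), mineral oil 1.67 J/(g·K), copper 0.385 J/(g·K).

T_f ≈ 16.0 °C

T_f is the heat-capacity-weighted average of the initial temperatures:
T_f = (12.36·348 + 1432.9·13.3 + 96.25·13.3) / (12.36 + 1432.9 + 96.25)
    = 24637 / 1541.5 ≈ 15.98 °C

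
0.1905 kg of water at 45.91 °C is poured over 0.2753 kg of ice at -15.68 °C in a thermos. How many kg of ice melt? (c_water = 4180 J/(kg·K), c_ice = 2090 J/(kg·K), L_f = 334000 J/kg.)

m_melted ≈ 0.0824 kg

Cooling the water to 0 °C releases 0.1905·4180·45.91 = 36558 J.
Of that, 0.2753·2090·15.68 = 9021.9 J goes to bring the ice to 0 °C, leaving 27536 J.
To melt every bit of ice: 0.2753·334000 = 91950 J.
Since 27536 < 91950 J, not all the ice melts; equilibrium is at 0 °C.
m_melt = 27536 / L_f = 0.08244 kg.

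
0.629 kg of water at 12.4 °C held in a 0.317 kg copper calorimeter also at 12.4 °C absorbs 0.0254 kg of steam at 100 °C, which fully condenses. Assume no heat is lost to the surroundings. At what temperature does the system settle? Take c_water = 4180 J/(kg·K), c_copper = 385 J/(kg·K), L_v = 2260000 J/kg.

Let T be the final temperature. ΣQ_i = 0:
condense steam: −0.0254·2260000 = −57404; condensed water 100 °C→T: 106.17(T − 100); original water: 2629.2(T − 12.4); cup: 122.05(T − 12.4)
2857.4 T = 57404 + 10617 + 34116 = 102137
T ≈ 35.74 °C — below 100 °C, confirming all the steam condensed.

T_f ≈ 35.7 °C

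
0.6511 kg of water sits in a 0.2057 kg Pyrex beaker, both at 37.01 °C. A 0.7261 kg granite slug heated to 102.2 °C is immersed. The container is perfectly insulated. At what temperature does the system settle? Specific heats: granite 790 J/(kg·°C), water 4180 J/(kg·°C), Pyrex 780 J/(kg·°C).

Let T be the final temperature. ΣQ_i = 0:
0.7261*790*(T − 102.2) + 0.6511*4180*(T − 37.01) + 0.2057*780*(T − 37.01) = 0
3455.7 T = 165288
T = 165288/3455.7 ≈ 47.83 °C

T_f ≈ 47.8 °C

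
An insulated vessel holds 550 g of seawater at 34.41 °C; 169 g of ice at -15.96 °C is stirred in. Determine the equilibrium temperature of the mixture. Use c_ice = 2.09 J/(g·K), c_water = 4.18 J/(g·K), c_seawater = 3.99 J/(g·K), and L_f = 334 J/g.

T_f ≈ 4.6 °C

Taking heat into each body as positive, Σ m c ΔT = 0:
ice -15.96→0 °C: 169×2.09×15.96 = 5637.2
  latent heat to melt: 169×334 = 56446
  warm the meltwater: 706.42 T
  seawater cools: 550×3.99×(T − 34.41) = 2194.5(T − 34.41)
2900.9 T = 75513 − 62083 = 13430
T ≈ 4.63 °C. Since T > 0 °C, the all-ice-melts assumption holds.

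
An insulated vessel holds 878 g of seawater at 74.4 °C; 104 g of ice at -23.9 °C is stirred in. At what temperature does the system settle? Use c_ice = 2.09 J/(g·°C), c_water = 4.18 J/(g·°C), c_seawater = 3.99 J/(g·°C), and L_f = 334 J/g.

Net heat exchanged in the isolated system is zero:
warm ice to 0 °C: 104×2.09×(0 − (-23.9)) = 5194.9
  melt ice: 104×334 = 34736
  meltwater 0→T: 104×4.18×T = 434.72 T
  seawater: 3503.2(T − 74.4)
3937.9 T = 260640 − 39931 = 220709
T ≈ 56.05 °C. Since T > 0 °C, the all-ice-melts assumption holds.

T_f ≈ 56.0 °C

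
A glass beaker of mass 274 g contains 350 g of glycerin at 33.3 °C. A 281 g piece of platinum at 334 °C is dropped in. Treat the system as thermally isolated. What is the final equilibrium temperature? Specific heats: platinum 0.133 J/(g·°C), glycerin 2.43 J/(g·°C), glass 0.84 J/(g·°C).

T_f ≈ 43.4 °C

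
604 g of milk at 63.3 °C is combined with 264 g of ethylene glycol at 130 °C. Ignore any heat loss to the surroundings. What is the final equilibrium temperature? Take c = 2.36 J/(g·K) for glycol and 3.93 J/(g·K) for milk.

T_f ≈ 77.2 °C

Set heat shed by the hot body equal to heat absorbed by the cold body:
264*2.36*(130 − T) = 604*3.93*(T − 63.3)
623.04(130 − T) = 2373.7(T − 63.3)
2996.8 T = 231252  ⇒  T ≈ 77.17 °C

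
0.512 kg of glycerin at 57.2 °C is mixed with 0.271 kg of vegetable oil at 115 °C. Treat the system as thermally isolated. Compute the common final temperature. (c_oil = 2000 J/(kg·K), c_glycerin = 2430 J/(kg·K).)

T_f ≈ 74.7 °C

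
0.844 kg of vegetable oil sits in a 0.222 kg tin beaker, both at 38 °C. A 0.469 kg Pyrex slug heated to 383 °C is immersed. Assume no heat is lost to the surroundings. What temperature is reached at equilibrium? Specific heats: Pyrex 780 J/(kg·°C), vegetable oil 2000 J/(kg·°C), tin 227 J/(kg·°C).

With ΣQ=0 the equilibrium temperature is the m·c-weighted mean:
T_f = (365.82×383 + 1688×38 + 50.39×38) / (365.82 + 1688 + 50.39)
    = 206168 / 2104.2 ≈ 97.98 °C

T_f ≈ 98.0 °C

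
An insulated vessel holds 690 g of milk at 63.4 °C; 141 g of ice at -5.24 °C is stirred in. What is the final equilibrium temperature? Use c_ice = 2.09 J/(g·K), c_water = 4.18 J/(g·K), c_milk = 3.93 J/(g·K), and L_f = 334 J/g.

Taking heat into each body as positive, Σ m c ΔT = 0:
warm ice to 0 °C: 141×2.09×(0 − (-5.24)) = 1544.2; melt ice: 141×334 = 47094; meltwater 0→T: 141×4.18×T = 589.38 T; milk: 2711.7(T − 63.4)
3301.1 T = 171922 − 48638 = 123284
T ≈ 37.35 °C — above 0 °C, consistent with complete melting.

T_f ≈ 37.3 °C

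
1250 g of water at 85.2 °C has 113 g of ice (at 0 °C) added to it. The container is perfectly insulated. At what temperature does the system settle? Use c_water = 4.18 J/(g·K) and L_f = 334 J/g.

T_f ≈ 71.5 °C

Conservation of energy gives ΣQ = 0:
melt ice: 113×334 = 37742
  meltwater 0→T: 113×4.18×T = 472.34 T
  water cools: 1250×4.18×(T − 85.2) = 5225(T − 85.2)
5697.3 T = 445170 − 37742 = 407428
T ≈ 71.51 °C — above 0 °C, consistent with complete melting.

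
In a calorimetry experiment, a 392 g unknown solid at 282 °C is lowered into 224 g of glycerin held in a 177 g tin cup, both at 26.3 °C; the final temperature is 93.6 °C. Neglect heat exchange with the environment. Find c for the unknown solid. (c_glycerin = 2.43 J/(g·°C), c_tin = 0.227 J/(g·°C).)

c ≈ 0.533 J/(g·°C)

Setting the total heat transfer to zero:
392×c×(93.6 − 282) + 224×2.43×(93.6 − 26.3) + 177×0.227×(93.6 − 26.3) = 0
-73853 c = -39337
c = -39337/-73853 ≈ 0.5326 J/(g·°C)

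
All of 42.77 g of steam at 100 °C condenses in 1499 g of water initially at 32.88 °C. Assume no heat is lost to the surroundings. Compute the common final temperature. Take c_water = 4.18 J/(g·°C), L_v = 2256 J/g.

Heat gained plus heat lost sum to zero:
condense steam: −42.77·2256 = −96489; condensed water 100 °C→T: 178.78(T − 100); original water: 6265.8(T − 32.88)
6444.6 T = 96489 + 17878 + 206020 = 320387
T ≈ 49.71 °C (< 100 °C, so full condensation is consistent).

T_f ≈ 49.7 °C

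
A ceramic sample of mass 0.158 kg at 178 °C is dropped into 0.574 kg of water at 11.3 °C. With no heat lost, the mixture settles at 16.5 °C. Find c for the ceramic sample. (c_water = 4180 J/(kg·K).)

c ≈ 489 J/(kg·K)

Energy conservation, ΣQ = 0:
0.158·c·(16.5 − 178) + 0.574·4180·(16.5 − 11.3) = 0
-25.52 c = -12476
c = -12476/-25.52 ≈ 488.9 J/(kg·K)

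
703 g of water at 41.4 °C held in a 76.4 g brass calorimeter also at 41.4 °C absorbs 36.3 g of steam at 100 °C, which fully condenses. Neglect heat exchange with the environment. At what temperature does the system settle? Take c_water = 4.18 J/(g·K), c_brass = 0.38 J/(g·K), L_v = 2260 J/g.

Conservation of energy gives ΣQ = 0:
steam→water at 100 °C releases m L_v = 36.3×2260 = 82038
  condensed water 100 °C→T: 151.73(T − 100)
  original water: 2938.5(T − 41.4)
  cup: 29.03(T − 41.4)
3119.3 T = 82038 + 15173 + 122857 = 220069
T ≈ 70.55 °C (< 100 °C, so full condensation is consistent).

T_f ≈ 70.6 °C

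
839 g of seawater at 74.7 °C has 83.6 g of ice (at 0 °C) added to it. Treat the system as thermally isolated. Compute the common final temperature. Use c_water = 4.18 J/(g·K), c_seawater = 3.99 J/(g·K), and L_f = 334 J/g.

T_f ≈ 60.1 °C

Setting the total heat transfer to zero:
fusion: m_ice L_f = 83.6·334 = 27922
  meltwater 0→T: 83.6·4.18·T = 349.45 T
  seawater: 3347.6(T − 74.7)
3697.1 T = 250066 − 27922 = 222144
T ≈ 60.09 °C (positive, so assuming full melt was valid).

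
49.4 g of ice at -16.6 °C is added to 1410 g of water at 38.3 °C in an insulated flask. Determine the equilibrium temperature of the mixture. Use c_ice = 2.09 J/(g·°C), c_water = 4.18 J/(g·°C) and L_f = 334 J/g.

Sum of m c ΔT and latent-heat terms is zero:
warm ice to 0 °C: 49.4·2.09·(0 − (-16.6)) = 1713.9
  latent heat to melt: 49.4·334 = 16500
  meltwater 0→T: 49.4·4.18·T = 206.49 T
  water: 5893.8(T − 38.3)
6100.3 T = 225733 − 18213 = 207519
T ≈ 34.02 °C. Since T > 0 °C, the all-ice-melts assumption holds.

T_f ≈ 34.0 °C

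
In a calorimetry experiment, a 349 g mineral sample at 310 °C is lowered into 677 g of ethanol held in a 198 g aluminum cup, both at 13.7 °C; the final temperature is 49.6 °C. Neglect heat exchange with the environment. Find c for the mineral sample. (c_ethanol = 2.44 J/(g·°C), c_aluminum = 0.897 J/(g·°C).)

c ≈ 0.723 J/(g·°C)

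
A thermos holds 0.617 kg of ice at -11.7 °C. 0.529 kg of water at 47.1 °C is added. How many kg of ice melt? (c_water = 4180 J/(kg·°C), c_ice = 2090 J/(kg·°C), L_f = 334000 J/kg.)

m_melted ≈ 0.267 kg

Heat available from the water dropping to 0 °C: 0.529×4180×47.1 = 104148 J.
Of that, 0.617×2090×11.7 = 15088 J goes to bring the ice to 0 °C, leaving 89061 J.
Fully melting the ice requires m_ice L_f = 0.617×334000 = 206078 J.
Since 89061 < 206078 J, not all the ice melts; equilibrium is at 0 °C.
Mass melted = 89061/334000 ≈ 0.2666 kg.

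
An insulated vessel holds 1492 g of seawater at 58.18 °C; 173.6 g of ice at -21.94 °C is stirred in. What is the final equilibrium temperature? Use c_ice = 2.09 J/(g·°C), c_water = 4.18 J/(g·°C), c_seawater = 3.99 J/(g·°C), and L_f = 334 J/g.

T_f ≈ 42.0 °C

Setting the total heat transfer to zero:
ice -21.94→0 °C: 173.6·2.09·21.94 = 7960.4
  melt ice: 173.6·334 = 57982
  meltwater 0→T: 173.6·4.18·T = 725.65 T
  seawater cools: 1492·3.99·(T − 58.18) = 5953.1(T − 58.18)
6678.7 T = 346350 − 65943 = 280407
T ≈ 41.99 °C — above 0 °C, consistent with complete melting.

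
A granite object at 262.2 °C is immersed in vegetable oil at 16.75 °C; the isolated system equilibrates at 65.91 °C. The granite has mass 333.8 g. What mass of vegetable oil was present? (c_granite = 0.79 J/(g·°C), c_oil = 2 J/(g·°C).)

m ≈ 526 g

Let T be the final temperature. ΣQ_i = 0:
333.8×0.79×(65.91 − 262.2) + m×2×(65.91 − 16.75) = 0
98.32 m = 51762
m = 51762/98.32 ≈ 526.5 g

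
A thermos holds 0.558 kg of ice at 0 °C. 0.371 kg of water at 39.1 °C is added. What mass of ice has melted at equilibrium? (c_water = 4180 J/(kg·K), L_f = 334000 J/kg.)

Heat available from the water dropping to 0 °C: 0.371·4180·39.1 = 60635 J.
Fully melting the ice requires m_ice L_f = 0.558·334000 = 186372 J.
That's not enough to melt it all — equilibrium is at 0 °C with ice remaining.
m_melted·334000 = 60635  ⇒  m_melted ≈ 0.1815 kg.

m_melted ≈ 0.182 kg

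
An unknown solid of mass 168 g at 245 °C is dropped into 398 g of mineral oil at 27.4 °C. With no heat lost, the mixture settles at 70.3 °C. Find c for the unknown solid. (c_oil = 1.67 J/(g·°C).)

Heat gained plus heat lost sum to zero:
168·c·(70.3 − 245) + 398·1.67·(70.3 − 27.4) = 0
-29350 c = -28514
c = -28514/-29350 ≈ 0.9715 J/(g·°C)

c ≈ 0.972 J/(g·°C)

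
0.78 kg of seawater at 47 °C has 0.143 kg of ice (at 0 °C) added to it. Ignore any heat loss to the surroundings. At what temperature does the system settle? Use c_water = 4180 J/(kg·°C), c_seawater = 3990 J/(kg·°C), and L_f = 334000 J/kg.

T_f ≈ 26.6 °C

Energy conservation, ΣQ = 0:
latent heat to melt: 0.143×334000 = 47762; meltwater 0→T: 0.143×4180×T = 597.74 T; seawater cools: 0.78×3990×(T − 47) = 3112.2(T − 47)
3709.9 T = 146273 − 47762 = 98511
T ≈ 26.55 °C (positive, so assuming full melt was valid).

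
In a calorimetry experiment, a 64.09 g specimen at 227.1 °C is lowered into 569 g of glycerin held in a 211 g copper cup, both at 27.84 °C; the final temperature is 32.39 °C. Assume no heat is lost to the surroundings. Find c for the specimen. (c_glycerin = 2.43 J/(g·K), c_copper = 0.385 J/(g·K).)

c ≈ 0.534 J/(g·K)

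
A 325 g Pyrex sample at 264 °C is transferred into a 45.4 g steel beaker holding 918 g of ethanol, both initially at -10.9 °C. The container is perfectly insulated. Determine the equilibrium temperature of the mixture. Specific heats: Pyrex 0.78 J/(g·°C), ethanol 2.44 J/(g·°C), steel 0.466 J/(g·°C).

With ΣQ=0 the equilibrium temperature is the m·c-weighted mean:
T_f = (253.5×264 + 2239.9×(-10.9) + 21.16×(-10.9)) / (253.5 + 2239.9 + 21.16)
    = 42278 / 2514.6 ≈ 16.81 °C

T_f ≈ 16.8 °C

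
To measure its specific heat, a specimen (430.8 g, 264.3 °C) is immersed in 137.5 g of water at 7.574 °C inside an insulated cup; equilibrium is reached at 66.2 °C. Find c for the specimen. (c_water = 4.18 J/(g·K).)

c ≈ 0.395 J/(g·K)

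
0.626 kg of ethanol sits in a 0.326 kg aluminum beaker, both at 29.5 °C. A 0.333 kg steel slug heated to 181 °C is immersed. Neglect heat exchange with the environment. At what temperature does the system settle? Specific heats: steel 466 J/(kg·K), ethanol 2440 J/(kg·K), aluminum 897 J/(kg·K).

T_f ≈ 41.4 °C

Setting the total heat transfer to zero:
0.333×466×(T − 181) + 0.626×2440×(T − 29.5) + 0.326×897×(T − 29.5) = 0
155.18(T − 181) + 1527.4(T − 29.5) + 292.42(T − 29.5) = 0
1975 T = 81773
T = 81773/1975 ≈ 41.40 °C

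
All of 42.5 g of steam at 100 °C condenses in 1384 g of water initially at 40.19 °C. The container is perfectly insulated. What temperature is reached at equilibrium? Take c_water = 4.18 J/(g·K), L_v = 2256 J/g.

Net heat exchanged in the isolated system is zero:
steam→water at 100 °C releases m L_v = 42.5×2256 = 95880; condensate cools 100→T: 42.5×4.18×(T − 100) = 177.65(T − 100); water warms: 1384×4.18×(T − 40.19) = 5785.1(T − 40.19)
5962.8 T = 95880 + 17765 + 232504 = 346149
T ≈ 58.05 °C (< 100 °C, so full condensation is consistent).

T_f ≈ 58.1 °C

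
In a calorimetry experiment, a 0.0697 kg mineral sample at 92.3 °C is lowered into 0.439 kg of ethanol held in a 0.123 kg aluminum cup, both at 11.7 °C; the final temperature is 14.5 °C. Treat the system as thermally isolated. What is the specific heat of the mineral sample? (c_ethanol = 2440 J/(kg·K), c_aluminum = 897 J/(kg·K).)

c ≈ 610 J/(kg·K)

Heat gained plus heat lost sum to zero:
0.0697·c·(14.5 − 92.3) + 0.439·2440·(14.5 − 11.7) + 0.123·897·(14.5 − 11.7) = 0
-5.423 c = -3308.2
c = -3308.2/-5.423 ≈ 610.1 J/(kg·K)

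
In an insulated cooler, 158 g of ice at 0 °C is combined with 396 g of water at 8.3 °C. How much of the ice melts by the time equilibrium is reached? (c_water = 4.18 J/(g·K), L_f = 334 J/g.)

m_melted ≈ 41.1 g

Heat available from the water dropping to 0 °C: 396·4.18·8.3 = 13739 J.
Melting all 158 g of ice would need 158·334 = 52772 J.
Since 13739 < 52772 J, not all the ice melts; equilibrium is at 0 °C.
m_melt = 13739 / L_f = 41.13 g.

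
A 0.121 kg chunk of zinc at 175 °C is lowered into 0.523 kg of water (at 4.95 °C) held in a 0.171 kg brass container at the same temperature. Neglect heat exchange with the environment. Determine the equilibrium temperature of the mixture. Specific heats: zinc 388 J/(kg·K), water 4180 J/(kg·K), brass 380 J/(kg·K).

T_f is the heat-capacity-weighted average of the initial temperatures:
T_f = (46.95×175 + 2186.1×4.95 + 64.98×4.95) / (46.95 + 2186.1 + 64.98)
    = 19359 / 2298.1 ≈ 8.42 °C

T_f ≈ 8.4 °C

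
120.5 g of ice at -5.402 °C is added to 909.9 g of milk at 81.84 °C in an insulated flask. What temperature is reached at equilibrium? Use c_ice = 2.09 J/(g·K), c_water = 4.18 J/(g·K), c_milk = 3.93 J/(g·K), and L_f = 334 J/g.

T_f ≈ 61.5 °C

Taking heat into each body as positive, Σ m c ΔT = 0:
ice -5.402→0 °C: 120.5×2.09×5.402 = 1360.5; melt ice: 120.5×334 = 40247; warm the meltwater: 503.69 T; milk cools: 909.9×3.93×(T − 81.84) = 3575.9(T − 81.84)
4079.6 T = 292652 − 41607 = 251045
T ≈ 61.54 °C — above 0 °C, consistent with complete melting.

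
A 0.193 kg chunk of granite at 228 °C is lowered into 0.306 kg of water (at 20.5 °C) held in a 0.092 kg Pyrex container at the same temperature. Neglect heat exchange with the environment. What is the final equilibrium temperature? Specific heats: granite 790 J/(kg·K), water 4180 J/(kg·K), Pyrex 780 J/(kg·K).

T_f is the heat-capacity-weighted average of the initial temperatures:
T_f = (152.47×228 + 1279.1×20.5 + 71.76×20.5) / (152.47 + 1279.1 + 71.76)
    = 62455 / 1503.3 ≈ 41.55 °C

T_f ≈ 41.5 °C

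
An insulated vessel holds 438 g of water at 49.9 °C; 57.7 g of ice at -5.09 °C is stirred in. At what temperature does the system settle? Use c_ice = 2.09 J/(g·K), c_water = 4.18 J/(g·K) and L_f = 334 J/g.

Sum of m c ΔT and latent-heat terms is zero:
warm ice to 0 °C: 57.7·2.09·(0 − (-5.09)) = 613.82; melt ice: 57.7·334 = 19272; warm the meltwater: 241.19 T; water cools: 438·4.18·(T − 49.9) = 1830.8(T − 49.9)
2072 T = 91359 − 19886 = 71473
T ≈ 34.49 °C — above 0 °C, consistent with complete melting.

T_f ≈ 34.5 °C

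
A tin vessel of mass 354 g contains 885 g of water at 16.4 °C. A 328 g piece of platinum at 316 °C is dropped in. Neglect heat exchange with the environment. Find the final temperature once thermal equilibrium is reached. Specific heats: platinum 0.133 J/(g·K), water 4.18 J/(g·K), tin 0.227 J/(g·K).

T_f ≈ 19.8 °C

With ΣQ=0 the equilibrium temperature is the m·c-weighted mean:
T_f = (43.62×316 + 3699.3×16.4 + 80.36×16.4) / (43.62 + 3699.3 + 80.36)
    = 75772 / 3823.3 ≈ 19.82 °C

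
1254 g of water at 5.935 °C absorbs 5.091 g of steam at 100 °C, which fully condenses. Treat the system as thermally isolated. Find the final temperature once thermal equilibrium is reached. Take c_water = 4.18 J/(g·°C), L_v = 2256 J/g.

Conservation of energy gives ΣQ = 0:
steam→water at 100 °C releases m L_v = 5.091·2256 = 11485; condensate cools 100→T: 5.091·4.18·(T − 100) = 21.28(T − 100); water warms: 1254·4.18·(T − 5.935) = 5241.7(T − 5.935)
5263 T = 11485 + 2128 + 31110 = 44723
T ≈ 8.50 °C (< 100 °C, so full condensation is consistent).

T_f ≈ 8.5 °C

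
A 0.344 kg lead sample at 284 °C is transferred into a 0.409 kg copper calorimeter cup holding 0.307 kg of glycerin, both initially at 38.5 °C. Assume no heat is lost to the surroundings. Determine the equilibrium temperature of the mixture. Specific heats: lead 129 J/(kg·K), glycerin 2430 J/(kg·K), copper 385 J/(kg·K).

T_f ≈ 50.0 °C

T_f = Σ m_i c_i T_i / Σ m_i c_i:
T_f = (44.38×284 + 746.01×38.5 + 157.47×38.5) / (44.38 + 746.01 + 157.47)
    = 47387 / 947.85 ≈ 49.99 °C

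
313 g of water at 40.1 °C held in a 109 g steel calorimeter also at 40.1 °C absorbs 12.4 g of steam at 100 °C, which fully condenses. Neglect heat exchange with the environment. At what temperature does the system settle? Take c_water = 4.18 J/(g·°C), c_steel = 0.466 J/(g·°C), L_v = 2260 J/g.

Taking heat into each body as positive, Σ m c ΔT = 0:
latent heat released on condensation: 12.4·2260 = 28024
  condensed water 100 °C→T: 51.83(T − 100)
  water warms: 313·4.18·(T − 40.1) = 1308.3(T − 40.1)
  cup: 50.79(T − 40.1)
1411 T = 28024 + 5183.2 + 54501 = 87708
T ≈ 62.16 °C — below 100 °C, confirming all the steam condensed.

T_f ≈ 62.2 °C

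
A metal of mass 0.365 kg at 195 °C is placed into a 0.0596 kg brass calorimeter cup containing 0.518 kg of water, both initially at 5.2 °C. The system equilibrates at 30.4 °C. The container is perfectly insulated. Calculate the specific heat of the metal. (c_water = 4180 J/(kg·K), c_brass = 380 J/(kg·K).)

c ≈ 918 J/(kg·K)

Taking heat into each body as positive, Σ m c ΔT = 0:
0.365·c·(30.4 − 195) + 0.518·4180·(30.4 − 5.2) + 0.0596·380·(30.4 − 5.2) = 0
-60.08 c = -55135
c = -55135/-60.08 ≈ 917.7 J/(kg·K)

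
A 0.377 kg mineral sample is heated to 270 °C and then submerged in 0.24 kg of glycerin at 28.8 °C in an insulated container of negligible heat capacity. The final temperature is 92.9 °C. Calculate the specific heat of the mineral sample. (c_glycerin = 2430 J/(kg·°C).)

c ≈ 560 J/(kg·°C)

Taking heat into each body as positive, Σ m c ΔT = 0:
0.377×c×(92.9 − 270) + 0.24×2430×(92.9 − 28.8) = 0
-66.77 c = -37383
c = -37383/-66.77 ≈ 559.9 J/(kg·°C)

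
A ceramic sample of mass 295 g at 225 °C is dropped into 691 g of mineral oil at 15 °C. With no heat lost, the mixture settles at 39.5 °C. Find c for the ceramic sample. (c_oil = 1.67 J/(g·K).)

c ≈ 0.517 J/(g·K)

m_s c (T_s − T_f) = m_oil c_oil (T_f − T_0):
295×c×(225 − 39.5) = 691×1.67×(39.5 − 15)
54722 c = 28272  ⇒  c ≈ 0.5166 J/(g·K)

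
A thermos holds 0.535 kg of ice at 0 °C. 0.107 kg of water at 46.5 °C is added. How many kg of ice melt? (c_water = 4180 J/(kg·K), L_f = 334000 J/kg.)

Cooling the water to 0 °C releases 0.107×4180×46.5 = 20798 J.
To melt every bit of ice: 0.535×334000 = 178690 J.
20798 J < 178690 J, so only part of the ice melts and the system sits at 0 °C.
m_melted×334000 = 20798  ⇒  m_melted ≈ 0.06227 kg.

m_melted ≈ 0.0623 kg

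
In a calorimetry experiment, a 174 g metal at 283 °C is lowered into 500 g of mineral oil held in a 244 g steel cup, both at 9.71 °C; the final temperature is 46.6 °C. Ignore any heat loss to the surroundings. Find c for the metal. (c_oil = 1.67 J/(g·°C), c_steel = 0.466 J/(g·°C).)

Conservation of energy gives ΣQ = 0:
174×c×(46.6 − 283) + 500×1.67×(46.6 − 9.71) + 244×0.466×(46.6 − 9.71) = 0
-41134 c = -34998
c = -34998/-41134 ≈ 0.8508 J/(g·°C)

c ≈ 0.851 J/(g·°C)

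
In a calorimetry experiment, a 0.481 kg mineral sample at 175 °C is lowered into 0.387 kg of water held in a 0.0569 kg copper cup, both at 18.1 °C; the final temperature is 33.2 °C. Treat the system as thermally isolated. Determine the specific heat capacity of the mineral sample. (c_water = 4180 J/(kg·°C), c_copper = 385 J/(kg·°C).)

Net heat exchanged in the isolated system is zero:
0.481·c·(33.2 − 175) + 0.387·4180·(33.2 − 18.1) + 0.0569·385·(33.2 − 18.1) = 0
-68.21 c = -24757
c = -24757/-68.21 ≈ 363 J/(kg·°C)

c ≈ 363 J/(kg·°C)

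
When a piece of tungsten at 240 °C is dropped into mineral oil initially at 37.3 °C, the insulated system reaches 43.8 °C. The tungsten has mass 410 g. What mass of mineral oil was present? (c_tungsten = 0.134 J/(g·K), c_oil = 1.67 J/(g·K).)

m ≈ 993 g

Let T be the final temperature. ΣQ_i = 0:
410×0.134×(43.8 − 240) + m×1.67×(43.8 − 37.3) = 0
10.86 m = 10779
m = 10779/10.86 ≈ 993 g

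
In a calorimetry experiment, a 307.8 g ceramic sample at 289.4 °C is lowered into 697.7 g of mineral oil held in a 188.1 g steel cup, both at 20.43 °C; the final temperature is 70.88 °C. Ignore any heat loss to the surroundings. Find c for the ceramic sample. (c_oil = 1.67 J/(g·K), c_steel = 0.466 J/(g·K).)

c ≈ 0.94 J/(g·K)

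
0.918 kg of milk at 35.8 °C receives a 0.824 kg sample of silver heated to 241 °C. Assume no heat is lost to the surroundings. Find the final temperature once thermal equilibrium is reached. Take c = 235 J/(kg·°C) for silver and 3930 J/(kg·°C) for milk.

Heat lost by the silver equals heat gained by the milk:
0.824*235*(241 − T) = 0.918*3930*(T − 35.8)
193.64(241 − T) = 3607.7(T − 35.8)
3801.4 T = 175824  ⇒  T ≈ 46.25 °C

T_f ≈ 46.3 °C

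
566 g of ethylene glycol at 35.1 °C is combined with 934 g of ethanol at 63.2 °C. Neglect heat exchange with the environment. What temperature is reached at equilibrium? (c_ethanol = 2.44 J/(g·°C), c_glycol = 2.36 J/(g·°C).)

Heat lost by the ethanol equals heat gained by the glycol:
934*2.44*(63.2 − T) = 566*2.36*(T − 35.1)
2279(63.2 − T) = 1335.8(T − 35.1)
3614.7 T = 190915  ⇒  T ≈ 52.82 °C

T_f ≈ 52.8 °C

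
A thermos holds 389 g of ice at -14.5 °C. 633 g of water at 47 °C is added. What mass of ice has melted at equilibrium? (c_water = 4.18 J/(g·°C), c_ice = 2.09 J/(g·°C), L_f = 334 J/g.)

Heat available from the water dropping to 0 °C: 633·4.18·47 = 124359 J.
Of that, 389·2.09·14.5 = 11789 J goes to bring the ice to 0 °C, leaving 112571 J.
Melting all 389 g of ice would need 389·334 = 129926 J.
That's not enough to melt it all — equilibrium is at 0 °C with ice remaining.
m_melted·334 = 112571  ⇒  m_melted ≈ 337 g.

m_melted ≈ 337 g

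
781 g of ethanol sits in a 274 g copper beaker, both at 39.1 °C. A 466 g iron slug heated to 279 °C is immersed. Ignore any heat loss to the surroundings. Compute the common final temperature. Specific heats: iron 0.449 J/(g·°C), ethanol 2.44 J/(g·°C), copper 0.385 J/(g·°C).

Taking heat into each body as positive, Σ m c ΔT = 0:
466*0.449*(T − 279) + 781*2.44*(T − 39.1) + 274*0.385*(T − 39.1) = 0
2220.4 T = 137011
T = 137011/2220.4 ≈ 61.71 °C

T_f ≈ 61.7 °C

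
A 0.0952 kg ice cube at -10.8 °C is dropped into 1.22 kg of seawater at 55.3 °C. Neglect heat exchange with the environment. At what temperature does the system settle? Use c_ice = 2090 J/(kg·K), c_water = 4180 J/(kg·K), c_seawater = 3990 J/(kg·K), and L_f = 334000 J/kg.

Net heat exchanged in the isolated system is zero:
warm ice to 0 °C: 0.0952×2090×(0 − (-10.8)) = 2148.9; melt ice: 0.0952×334000 = 31797; warm the meltwater: 397.94 T; seawater cools: 1.22×3990×(T − 55.3) = 4867.8(T − 55.3)
5265.7 T = 269189 − 33946 = 235244
T ≈ 44.67 °C — above 0 °C, consistent with complete melting.

T_f ≈ 44.7 °C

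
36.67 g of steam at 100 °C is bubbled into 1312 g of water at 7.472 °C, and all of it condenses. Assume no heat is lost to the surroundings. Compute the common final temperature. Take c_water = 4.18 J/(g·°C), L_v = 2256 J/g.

Energy conservation, ΣQ = 0:
condense steam: −36.67·2256 = −82728; condensate cools 100→T: 36.67·4.18·(T − 100) = 153.28(T − 100); original water: 5484.2(T − 7.472)
5637.4 T = 82728 + 15328 + 40978 = 139033
T ≈ 24.66 °C — below 100 °C, confirming all the steam condensed.

T_f ≈ 24.7 °C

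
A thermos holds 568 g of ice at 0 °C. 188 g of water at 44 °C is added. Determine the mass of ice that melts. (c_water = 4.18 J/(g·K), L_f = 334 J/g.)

m_melted ≈ 104 g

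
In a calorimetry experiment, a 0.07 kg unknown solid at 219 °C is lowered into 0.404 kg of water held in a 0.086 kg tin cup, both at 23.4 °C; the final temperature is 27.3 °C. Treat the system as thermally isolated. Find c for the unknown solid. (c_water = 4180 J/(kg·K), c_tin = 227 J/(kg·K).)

c ≈ 496 J/(kg·K)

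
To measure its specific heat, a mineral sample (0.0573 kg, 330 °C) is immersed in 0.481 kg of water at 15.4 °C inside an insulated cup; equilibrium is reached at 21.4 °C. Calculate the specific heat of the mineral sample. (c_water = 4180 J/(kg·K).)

Setting the total heat transfer to zero:
0.0573·c·(21.4 − 330) + 0.481·4180·(21.4 − 15.4) = 0
-17.68 c = -12063
c = -12063/-17.68 ≈ 682.2 J/(kg·K)

c ≈ 682 J/(kg·K)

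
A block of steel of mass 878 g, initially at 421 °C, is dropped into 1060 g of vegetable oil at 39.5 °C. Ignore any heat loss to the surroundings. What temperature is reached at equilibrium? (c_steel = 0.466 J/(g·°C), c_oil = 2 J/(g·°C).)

Energy conservation, ΣQ = 0:
878*0.466*(T − 421) + 1060*2*(T − 39.5) = 0
2529.1 T = 255991
T ≈ 101.22 °C

T_f ≈ 101.2 °C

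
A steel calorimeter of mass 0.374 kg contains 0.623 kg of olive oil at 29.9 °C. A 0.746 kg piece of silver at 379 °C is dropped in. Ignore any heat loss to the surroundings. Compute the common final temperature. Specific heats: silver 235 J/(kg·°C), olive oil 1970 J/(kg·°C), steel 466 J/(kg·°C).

T_f ≈ 68.7 °C

Energy conservation, ΣQ = 0:
0.746*235*(T − 379) + 0.623*1970*(T − 29.9) + 0.374*466*(T − 29.9) = 0
175.31(T − 379) + 1227.3(T − 29.9) + 174.28(T − 29.9) = 0
(175.31 + 1227.3 + 174.28) T = 175.31*379 + 1227.3*29.9 + 174.28*29.9
T = 108350 / 1576.9 = 68.7 °C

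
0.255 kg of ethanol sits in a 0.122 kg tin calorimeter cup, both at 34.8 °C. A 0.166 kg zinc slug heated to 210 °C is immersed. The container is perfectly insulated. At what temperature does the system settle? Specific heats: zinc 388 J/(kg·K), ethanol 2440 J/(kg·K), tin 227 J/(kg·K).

T_f ≈ 50.6 °C

T_f = Σ m_i c_i T_i / Σ m_i c_i:
T_f = (64.41·210 + 622.2·34.8 + 27.69·34.8) / (64.41 + 622.2 + 27.69)
    = 36142 / 714.3 ≈ 50.60 °C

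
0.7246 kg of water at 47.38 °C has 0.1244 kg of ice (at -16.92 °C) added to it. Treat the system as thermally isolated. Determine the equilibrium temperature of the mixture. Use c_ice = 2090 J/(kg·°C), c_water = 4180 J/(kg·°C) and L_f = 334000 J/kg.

Net heat exchanged in the isolated system is zero:
ice -16.92→0 °C: 0.1244·2090·16.92 = 4399.1; latent heat to melt: 0.1244·334000 = 41550; warm the meltwater: 519.99 T; water cools: 0.7246·4180·(T − 47.38) = 3028.8(T − 47.38)
3548.8 T = 143506 − 45949 = 97557
T ≈ 27.49 °C (positive, so assuming full melt was valid).

T_f ≈ 27.5 °C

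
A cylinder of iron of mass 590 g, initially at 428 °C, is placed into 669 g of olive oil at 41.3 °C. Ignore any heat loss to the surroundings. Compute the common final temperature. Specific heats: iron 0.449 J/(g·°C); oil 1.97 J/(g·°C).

T_f ≈ 106.0 °C

Let T be the final temperature. ΣQ_i = 0:
590·0.449·(T − 428) + 669·1.97·(T − 41.3) = 0
264.91(T − 428) + 1317.9(T − 41.3) = 0
1582.8 T = 167812
T ≈ 106.02 °C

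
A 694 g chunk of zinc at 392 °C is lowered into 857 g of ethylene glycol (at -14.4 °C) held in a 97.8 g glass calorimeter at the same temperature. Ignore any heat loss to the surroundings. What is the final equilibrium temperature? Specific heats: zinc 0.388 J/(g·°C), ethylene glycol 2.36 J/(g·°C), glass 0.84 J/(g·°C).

T_f ≈ 31.7 °C

Taking heat into each body as positive, Σ m c ΔT = 0:
694·0.388·(T − 392) + 857·2.36·(T − (-14.4)) + 97.8·0.84·(T − (-14.4)) = 0
269.27(T − 392) + 2022.5(T − (-14.4)) + 82.15(T − (-14.4)) = 0
(269.27 + 2022.5 + 82.15) T = 269.27·392 + 2022.5·(-14.4) + 82.15·(-14.4)
T = 75247 / 2373.9 = 31.7 °C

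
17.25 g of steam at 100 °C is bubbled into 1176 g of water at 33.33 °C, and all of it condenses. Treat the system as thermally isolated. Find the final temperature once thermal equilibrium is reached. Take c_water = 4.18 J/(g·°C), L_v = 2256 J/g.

T_f ≈ 42.1 °C

Conservation of energy gives ΣQ = 0:
condense steam: −17.25·2256 = −38916; condensed water 100 °C→T: 72.1(T − 100); original water: 4915.7(T − 33.33)
4987.8 T = 38916 + 7210.5 + 163840 = 209966
T ≈ 42.10 °C (< 100 °C, so full condensation is consistent).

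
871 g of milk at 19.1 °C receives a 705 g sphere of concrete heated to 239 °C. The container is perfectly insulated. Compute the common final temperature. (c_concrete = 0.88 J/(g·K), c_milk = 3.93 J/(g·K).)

T_f ≈ 52.8 °C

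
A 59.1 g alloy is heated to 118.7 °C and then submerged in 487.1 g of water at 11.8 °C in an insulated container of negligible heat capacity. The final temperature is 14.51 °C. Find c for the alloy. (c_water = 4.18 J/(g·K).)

c ≈ 0.896 J/(g·K)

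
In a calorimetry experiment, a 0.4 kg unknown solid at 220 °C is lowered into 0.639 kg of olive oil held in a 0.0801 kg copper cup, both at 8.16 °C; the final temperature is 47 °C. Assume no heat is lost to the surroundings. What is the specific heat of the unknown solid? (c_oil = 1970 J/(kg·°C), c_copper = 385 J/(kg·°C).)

Net heat exchanged in the isolated system is zero:
0.4·c·(47 − 220) + 0.639·1970·(47 − 8.16) + 0.0801·385·(47 − 8.16) = 0
-69.2 c = -50091
c = -50091/-69.2 ≈ 723.9 J/(kg·°C)

c ≈ 724 J/(kg·°C)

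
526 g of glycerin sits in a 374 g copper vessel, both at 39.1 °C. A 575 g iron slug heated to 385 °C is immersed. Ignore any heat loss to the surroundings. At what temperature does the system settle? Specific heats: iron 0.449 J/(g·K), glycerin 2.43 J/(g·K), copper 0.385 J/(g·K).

Heat gained plus heat lost sum to zero:
575×0.449×(T − 385) + 526×2.43×(T − 39.1) + 374×0.385×(T − 39.1) = 0
258.18(T − 385) + 1278.2(T − 39.1) + 143.99(T − 39.1) = 0
(258.18 + 1278.2 + 143.99) T = 258.18×385 + 1278.2×39.1 + 143.99×39.1
T = 155004 / 1680.3 = 92.2 °C

T_f ≈ 92.2 °C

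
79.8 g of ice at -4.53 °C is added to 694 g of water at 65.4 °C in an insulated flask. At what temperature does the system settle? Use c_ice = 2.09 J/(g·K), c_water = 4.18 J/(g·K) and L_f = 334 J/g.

Let T be the final temperature. ΣQ_i = 0:
ice -4.53→0 °C: 79.8×2.09×4.53 = 755.52; latent heat to melt: 79.8×334 = 26653; warm the meltwater: 333.56 T; water cools: 694×4.18×(T − 65.4) = 2900.9(T − 65.4)
3234.5 T = 189720 − 27409 = 162311
T ≈ 50.18 °C — above 0 °C, consistent with complete melting.

T_f ≈ 50.2 °C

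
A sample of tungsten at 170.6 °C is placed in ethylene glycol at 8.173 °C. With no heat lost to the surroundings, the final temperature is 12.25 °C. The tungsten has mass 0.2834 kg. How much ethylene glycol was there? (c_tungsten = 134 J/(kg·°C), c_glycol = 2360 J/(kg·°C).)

Heat gained plus heat lost sum to zero:
0.2834·134·(12.25 − 170.6) + m·2360·(12.25 − 8.173) = 0
9621.7 m = 6013.4
m = 6013.4/9621.7 ≈ 0.625 kg

m ≈ 0.625 kg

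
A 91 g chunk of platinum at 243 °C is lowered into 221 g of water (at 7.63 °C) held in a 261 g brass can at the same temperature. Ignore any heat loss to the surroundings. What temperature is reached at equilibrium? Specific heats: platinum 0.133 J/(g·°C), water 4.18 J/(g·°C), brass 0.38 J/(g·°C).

Conservation of energy gives ΣQ = 0:
91×0.133×(T − 243) + 221×4.18×(T − 7.63) + 261×0.38×(T − 7.63) = 0
12.1(T − 243) + 923.78(T − 7.63) + 99.18(T − 7.63) = 0
1035.1 T = 10746
T = 10746/1035.1 ≈ 10.38 °C

T_f ≈ 10.4 °C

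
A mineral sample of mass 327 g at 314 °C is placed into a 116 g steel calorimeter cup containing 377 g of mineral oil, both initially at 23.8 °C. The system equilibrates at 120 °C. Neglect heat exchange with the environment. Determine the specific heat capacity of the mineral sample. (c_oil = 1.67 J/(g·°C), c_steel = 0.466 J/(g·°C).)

c ≈ 1.04 J/(g·°C)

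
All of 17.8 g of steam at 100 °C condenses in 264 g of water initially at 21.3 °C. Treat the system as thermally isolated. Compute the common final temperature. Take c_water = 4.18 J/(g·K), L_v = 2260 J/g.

T_f ≈ 60.4 °C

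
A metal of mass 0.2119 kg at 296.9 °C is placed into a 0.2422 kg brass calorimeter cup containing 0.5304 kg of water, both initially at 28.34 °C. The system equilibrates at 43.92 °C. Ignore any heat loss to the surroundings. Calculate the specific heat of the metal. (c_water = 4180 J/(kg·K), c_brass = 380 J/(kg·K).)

c ≈ 671 J/(kg·K)

Conservation of energy gives ΣQ = 0:
0.2119·c·(43.92 − 296.9) + 0.5304·4180·(43.92 − 28.34) + 0.2422·380·(43.92 − 28.34) = 0
-53.61 c = -35976
c = -35976/-53.61 ≈ 671.1 J/(kg·K)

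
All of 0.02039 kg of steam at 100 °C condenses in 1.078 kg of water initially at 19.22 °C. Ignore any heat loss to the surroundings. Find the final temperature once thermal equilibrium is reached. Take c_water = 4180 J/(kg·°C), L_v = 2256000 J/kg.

T_f ≈ 30.7 °C

Let T be the final temperature. ΣQ_i = 0:
condense steam: −0.02039×2256000 = −46000
  condensate cools 100→T: 0.02039×4180×(T − 100) = 85.23(T − 100)
  water warms: 1.078×4180×(T − 19.22) = 4506(T − 19.22)
4591.3 T = 46000 + 8523 + 86606 = 141129
T ≈ 30.74 °C — below 100 °C, confirming all the steam condensed.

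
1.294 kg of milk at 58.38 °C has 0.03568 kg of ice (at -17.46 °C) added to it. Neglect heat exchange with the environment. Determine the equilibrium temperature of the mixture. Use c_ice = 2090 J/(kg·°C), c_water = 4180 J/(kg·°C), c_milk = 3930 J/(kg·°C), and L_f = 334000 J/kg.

Taking heat into each body as positive, Σ m c ΔT = 0:
warm ice to 0 °C: 0.03568×2090×(0 − (-17.46)) = 1302
  fusion: m_ice L_f = 0.03568×334000 = 11917
  meltwater 0→T: 0.03568×4180×T = 149.14 T
  milk: 5085.4(T − 58.38)
5234.6 T = 296887 − 13219 = 283668
T ≈ 54.19 °C — above 0 °C, consistent with complete melting.

T_f ≈ 54.2 °C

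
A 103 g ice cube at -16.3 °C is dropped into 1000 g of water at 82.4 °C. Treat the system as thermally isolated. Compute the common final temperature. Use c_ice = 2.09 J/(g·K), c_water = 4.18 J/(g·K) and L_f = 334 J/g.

T_f ≈ 66.5 °C

Energy conservation, ΣQ = 0:
warm ice to 0 °C: 103·2.09·(0 − (-16.3)) = 3508.9
  fusion: m_ice L_f = 103·334 = 34402
  warm the meltwater: 430.54 T
  water: 4180(T − 82.4)
4610.5 T = 344432 − 37911 = 306521
T ≈ 66.48 °C. Since T > 0 °C, the all-ice-melts assumption holds.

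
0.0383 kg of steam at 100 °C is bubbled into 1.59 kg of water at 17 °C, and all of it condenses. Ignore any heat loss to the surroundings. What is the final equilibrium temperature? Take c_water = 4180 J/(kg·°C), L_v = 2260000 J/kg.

Energy conservation, ΣQ = 0:
steam→water at 100 °C releases m L_v = 0.0383·2260000 = 86558
  condensate cools 100→T: 0.0383·4180·(T − 100) = 160.09(T − 100)
  water warms: 1.59·4180·(T − 17) = 6646.2(T − 17)
6806.3 T = 86558 + 16009 + 112985 = 215553
T ≈ 31.67 °C, under the boiling point, so the assumption holds.

T_f ≈ 31.7 °C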